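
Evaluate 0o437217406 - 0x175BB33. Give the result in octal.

0x175BB33 = 0o135335463 in octal.
Subtract column by column in base 8:
  6-3 → 3
  0-6 → 2 (borrow)
  4-4-1 → 7 (borrow)
  7-5-1 → 1
  1-3 → 6 (borrow)
  2-3-1 → 6 (borrow)
  7-5-1 → 1
  3-3 → 0
  4-1 → 3

0o301661723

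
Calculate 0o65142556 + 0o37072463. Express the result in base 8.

0o124235241

Add column by column in base 8, right to left:
  6+3 = 1 carry 1
  5+6+1 = 4 carry 1
  5+4+1 = 2 carry 1
  2+2+1 = 5
  4+7 = 3 carry 1
  1+0+1 = 2
  5+7 = 4 carry 1
  6+3+1 = 2 carry 1
  final carry 1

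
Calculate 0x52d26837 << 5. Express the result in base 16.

5 bits is not a whole number of base-16 digits; in binary: 1010010110100100110100000110111 << 5 = 101001011010010011010000011011100000.

0xa5a4d06e0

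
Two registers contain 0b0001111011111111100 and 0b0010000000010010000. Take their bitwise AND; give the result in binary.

AND bit by bit (1 only where both bits are 1):
  0001111011111111100
& 0010000000010010000
= 0000000000010010000

0b0000000000010010000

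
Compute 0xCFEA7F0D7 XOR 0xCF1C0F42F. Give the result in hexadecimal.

0x00F6704F8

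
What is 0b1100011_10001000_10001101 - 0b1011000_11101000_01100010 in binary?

0b10101010000000101011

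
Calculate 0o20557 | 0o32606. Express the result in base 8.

0o32757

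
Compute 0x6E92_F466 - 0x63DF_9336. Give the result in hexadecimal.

0xAB36130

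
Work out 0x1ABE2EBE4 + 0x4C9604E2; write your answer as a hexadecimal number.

Add column by column in base 16, right to left:
  4+2 = 6
  E+E = C carry 1
  B+4+1 = 0 carry 1
  E+0+1 = F
  2+6 = 8
  E+9 = 7 carry 1
  B+C+1 = 8 carry 1
  A+4+1 = F
  1+0 = 1

0x1F878F0C6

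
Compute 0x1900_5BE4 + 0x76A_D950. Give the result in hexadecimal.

Add column by column in base 16, right to left:
  4+0 = 4
  E+5 = 3 carry 1
  B+9+1 = 5 carry 1
  5+D+1 = 3 carry 1
  0+A+1 = B
  0+6 = 6
  9+7 = 0 carry 1
  1+0+1 = 2

0x206B3534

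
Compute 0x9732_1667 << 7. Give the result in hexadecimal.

0x4B990B3380

7 bits is not a whole number of base-16 digits; in binary: 10010111001100100001011001100111 << 7 = 100101110011001000010110011001110000000.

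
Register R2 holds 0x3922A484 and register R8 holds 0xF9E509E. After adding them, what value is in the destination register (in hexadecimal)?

Add column by column in base 16, right to left:
  4+E = 2 carry 1
  8+9+1 = 2 carry 1
  4+0+1 = 5
  A+5 = F
  2+E = 0 carry 1
  2+9+1 = C
  9+F = 8 carry 1
  3+0+1 = 4

0x48C0F522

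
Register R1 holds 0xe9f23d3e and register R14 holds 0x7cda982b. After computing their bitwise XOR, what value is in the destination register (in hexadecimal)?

0x9528a515

XOR each hex digit independently (no carries):
  e^7=9, 9^c=5, f^d=2, 2^a=8, 3^9=a, d^8=5, 3^2=1, e^b=5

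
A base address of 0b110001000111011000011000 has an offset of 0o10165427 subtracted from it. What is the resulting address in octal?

0b110001000111011000011000 = 0o61073030 in octal.
Subtract column by column in base 8:
  0-7 → 1 (borrow)
  3-2-1 → 0
  0-4 → 4 (borrow)
  3-5-1 → 5 (borrow)
  7-6-1 → 0
  0-1 → 7 (borrow)
  1-0-1 → 0
  6-1 → 5

0o50705401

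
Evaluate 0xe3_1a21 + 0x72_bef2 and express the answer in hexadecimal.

Add column by column in base 16, right to left:
  1+2 = 3
  2+f = 1 carry 1
  a+e+1 = 9 carry 1
  1+b+1 = d
  3+2 = 5
  e+7 = 5 carry 1
  final carry 1

0x155d913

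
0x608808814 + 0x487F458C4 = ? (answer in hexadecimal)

0xA9074E0D8

Add column by column in base 16, right to left:
  4+4 = 8
  1+C = D
  8+8 = 0 carry 1
  8+5+1 = E
  0+4 = 4
  8+F = 7 carry 1
  8+7+1 = 0 carry 1
  0+8+1 = 9
  6+4 = A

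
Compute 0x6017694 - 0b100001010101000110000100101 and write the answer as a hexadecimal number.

0x1D6EA6F

0b100001010101000110000100101 = 0x42A8C25 in hexadecimal.
Subtract column by column in base 16:
  4-5 → F (borrow)
  9-2-1 → 6
  6-C → A (borrow)
  7-8-1 → E (borrow)
  1-A-1 → 6 (borrow)
  0-2-1 → D (borrow)
  6-4-1 → 1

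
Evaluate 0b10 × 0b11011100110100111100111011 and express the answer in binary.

Multiply each base-2 digit by 2, carrying:
  1×2 = 2 → write 0 carry 1
  1×2+1 = 3 → write 1 carry 1
  0×2+1 = 1 → write 1
  1×2 = 2 → write 0 carry 1
  1×2+1 = 3 → write 1 carry 1
  1×2+1 = 3 → write 1 carry 1
  0×2+1 = 1 → write 1
  0×2 = 0 → write 0
  1×2 = 2 → write 0 carry 1
  1×2+1 = 3 → write 1 carry 1
  1×2+1 = 3 → write 1 carry 1
  1×2+1 = 3 → write 1 carry 1
  0×2+1 = 1 → write 1
  0×2 = 0 → write 0
  1×2 = 2 → write 0 carry 1
  0×2+1 = 1 → write 1
  1×2 = 2 → write 0 carry 1
  1×2+1 = 3 → write 1 carry 1
  0×2+1 = 1 → write 1
  0×2 = 0 → write 0
  1×2 = 2 → write 0 carry 1
  1×2+1 = 3 → write 1 carry 1
  1×2+1 = 3 → write 1 carry 1
  0×2+1 = 1 → write 1
  1×2 = 2 → write 0 carry 1
  1×2+1 = 3 → write 1 carry 1
  remaining carry: 1

0b110111001101001111001110110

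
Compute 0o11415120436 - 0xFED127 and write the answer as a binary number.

0o11415120436 = 0b1001100001101001010000100011110 in binary.
0xFED127 = 0b111111101101000100100111 in binary.
Subtract column by column in base 2:
  0-1 → 1 (borrow)
  1-1-1 → 1 (borrow)
  1-1-1 → 1 (borrow)
  1-0-1 → 0
  1-0 → 1
  0-1 → 1 (borrow)
  0-0-1 → 1 (borrow)
  0-0-1 → 1 (borrow)
  1-1-1 → 1 (borrow)
  0-0-1 → 1 (borrow)
  0-0-1 → 1 (borrow)
  0-0-1 → 1 (borrow)
  0-1-1 → 0 (borrow)
  1-0-1 → 0
  0-1 → 1 (borrow)
  1-1-1 → 1 (borrow)
  0-0-1 → 1 (borrow)
  0-1-1 → 0 (borrow)
  1-1-1 → 1 (borrow)
  0-1-1 → 0 (borrow)
  1-1-1 → 1 (borrow)
  1-1-1 → 1 (borrow)
  0-1-1 → 0 (borrow)
  0-1-1 → 0 (borrow)
  0-0-1 → 1 (borrow)
  0-0-1 → 1 (borrow)
  1-0-1 → 0
  1-0 → 1
  0-0 → 0
  0-0 → 0
  1-0 → 1

0b1001011001101011100111111110111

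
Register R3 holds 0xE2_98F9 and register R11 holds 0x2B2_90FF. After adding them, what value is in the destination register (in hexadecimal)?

Add column by column in base 16, right to left:
  9+F = 8 carry 1
  F+F+1 = F carry 1
  8+0+1 = 9
  9+9 = 2 carry 1
  2+2+1 = 5
  E+B = 9 carry 1
  0+2+1 = 3

0x39529F8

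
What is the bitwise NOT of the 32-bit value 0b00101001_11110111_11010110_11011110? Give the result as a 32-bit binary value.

0b11010110000010000010100100100001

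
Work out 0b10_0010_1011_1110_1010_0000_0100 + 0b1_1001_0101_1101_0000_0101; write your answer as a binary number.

Add column by column in base 2, right to left:
  0+1 = 1
  0+0 = 0
  1+1 = 0 carry 1
  0+0+1 = 1
  0+0 = 0
  0+0 = 0
  0+0 = 0
  0+0 = 0
  0+1 = 1
  1+0 = 1
  0+1 = 1
  1+1 = 0 carry 1
  0+1+1 = 0 carry 1
  1+0+1 = 0 carry 1
  1+1+1 = 1 carry 1
  1+0+1 = 0 carry 1
  1+1+1 = 1 carry 1
  1+0+1 = 0 carry 1
  0+0+1 = 1
  1+1 = 0 carry 1
  0+1+1 = 0 carry 1
  1+0+1 = 0 carry 1
  0+0+1 = 1
  0+0 = 0
  0+0 = 0
  1+0 = 1

0b10010001010100011100001001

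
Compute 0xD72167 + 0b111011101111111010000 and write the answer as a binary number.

0b111101010000000100110111

0xD72167 = 0b110101110010000101100111 in binary.
Add column by column in base 2, right to left:
  1+0 = 1
  1+0 = 1
  1+0 = 1
  0+0 = 0
  0+1 = 1
  1+0 = 1
  1+1 = 0 carry 1
  0+1+1 = 0 carry 1
  1+1+1 = 1 carry 1
  0+1+1 = 0 carry 1
  0+1+1 = 0 carry 1
  0+1+1 = 0 carry 1
  0+1+1 = 0 carry 1
  1+0+1 = 0 carry 1
  0+1+1 = 0 carry 1
  0+1+1 = 0 carry 1
  1+1+1 = 1 carry 1
  1+0+1 = 0 carry 1
  1+1+1 = 1 carry 1
  0+1+1 = 0 carry 1
  1+1+1 = 1 carry 1
  0+0+1 = 1
  1+0 = 1
  1+0 = 1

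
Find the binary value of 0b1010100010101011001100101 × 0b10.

Multiply each base-2 digit by 2, carrying:
  1×2 = 2 → write 0 carry 1
  0×2+1 = 1 → write 1
  1×2 = 2 → write 0 carry 1
  0×2+1 = 1 → write 1
  0×2 = 0 → write 0
  1×2 = 2 → write 0 carry 1
  1×2+1 = 3 → write 1 carry 1
  0×2+1 = 1 → write 1
  0×2 = 0 → write 0
  1×2 = 2 → write 0 carry 1
  1×2+1 = 3 → write 1 carry 1
  0×2+1 = 1 → write 1
  1×2 = 2 → write 0 carry 1
  0×2+1 = 1 → write 1
  1×2 = 2 → write 0 carry 1
  0×2+1 = 1 → write 1
  1×2 = 2 → write 0 carry 1
  0×2+1 = 1 → write 1
  0×2 = 0 → write 0
  0×2 = 0 → write 0
  1×2 = 2 → write 0 carry 1
  0×2+1 = 1 → write 1
  1×2 = 2 → write 0 carry 1
  0×2+1 = 1 → write 1
  1×2 = 2 → write 0 carry 1
  remaining carry: 1

0b10101000101010110011001010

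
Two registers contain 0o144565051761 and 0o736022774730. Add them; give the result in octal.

Add column by column in base 8, right to left:
  1+0 = 1
  6+3 = 1 carry 1
  7+7+1 = 7 carry 1
  1+4+1 = 6
  5+7 = 4 carry 1
  0+7+1 = 0 carry 1
  5+2+1 = 0 carry 1
  6+2+1 = 1 carry 1
  5+0+1 = 6
  4+6 = 2 carry 1
  4+3+1 = 0 carry 1
  1+7+1 = 1 carry 1
  final carry 1

0o1102610046711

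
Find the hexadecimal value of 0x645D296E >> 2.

0x19174A5B

2 bits is not a whole number of base-16 digits; in binary: 1100100010111010010100101101110 >> 2 = 11001000101110100101001011011.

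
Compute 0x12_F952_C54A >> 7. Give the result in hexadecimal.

7 bits is not a whole number of base-16 digits; in binary: 1001011111001010100101100010101001010 >> 7 = 100101111100101010010110001010.

0x25F2A58A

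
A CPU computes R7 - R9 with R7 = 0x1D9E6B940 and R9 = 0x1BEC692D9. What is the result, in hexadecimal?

0x1B202667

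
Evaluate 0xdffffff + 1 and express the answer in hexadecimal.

0xe000000

The trailing 6 digits are F (max in base 16), so adding 1 cascades: they roll to 0 and the next digit up increments.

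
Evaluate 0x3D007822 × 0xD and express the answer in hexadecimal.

Multiply each base-16 digit by 13, carrying:
  2×13 = 26 → write A carry 1
  2×13+1 = 27 → write B carry 1
  8×13+1 = 105 → write 9 carry 6
  7×13+6 = 97 → write 1 carry 6
  0×13+6 = 6 → write 6
  0×13 = 0 → write 0
  D×13 = 169 → write 9 carry 10
  3×13+10 = 49 → write 1 carry 3
  remaining carry: 3

0x3190619BA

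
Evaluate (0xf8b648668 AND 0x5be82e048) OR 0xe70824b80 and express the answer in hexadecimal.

0xf8b648668 AND 0x5be82e048 = 0x58a008048.
Then OR with 0xe70824b80.

0xffa82cbc8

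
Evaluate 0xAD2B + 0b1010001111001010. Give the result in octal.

0xAD2B = 0o126453 in octal.
0b1010001111001010 = 0o121712 in octal.
Add column by column in base 8, right to left:
  3+2 = 5
  5+1 = 6
  4+7 = 3 carry 1
  6+1+1 = 0 carry 1
  2+2+1 = 5
  1+1 = 2

0o250365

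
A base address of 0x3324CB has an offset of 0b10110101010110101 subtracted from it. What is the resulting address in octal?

0o14335026

0x3324CB = 0o14622313 in octal.
0b10110101010110101 = 0o265265 in octal.
Subtract column by column in base 8:
  3-5 → 6 (borrow)
  1-6-1 → 2 (borrow)
  3-2-1 → 0
  2-5 → 5 (borrow)
  2-6-1 → 3 (borrow)
  6-2-1 → 3
  4-0 → 4
  1-0 → 1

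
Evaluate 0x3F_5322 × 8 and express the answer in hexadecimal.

0x1FA9910

Multiply each base-16 digit by 8, carrying:
  2×8 = 16 → write 0 carry 1
  2×8+1 = 17 → write 1 carry 1
  3×8+1 = 25 → write 9 carry 1
  5×8+1 = 41 → write 9 carry 2
  F×8+2 = 122 → write A carry 7
  3×8+7 = 31 → write F carry 1
  remaining carry: 1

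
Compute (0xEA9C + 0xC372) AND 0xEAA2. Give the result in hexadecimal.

0xAA02

Add column by column in base 16, right to left:
  C+2 = E
  9+7 = 0 carry 1
  A+3+1 = E
  E+C = A carry 1
  final carry 1
Sum = 0x1AE0E; now AND with 0xEAA2:
  1&0=0, A&E=A, E&A=A, 0&A=0, E&2=2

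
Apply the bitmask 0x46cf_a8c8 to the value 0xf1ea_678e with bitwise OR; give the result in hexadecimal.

0xf7efefce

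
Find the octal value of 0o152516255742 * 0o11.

Multiply each base-8 digit by 9, carrying:
  2×9 = 18 → write 2 carry 2
  4×9+2 = 38 → write 6 carry 4
  7×9+4 = 67 → write 3 carry 8
  5×9+8 = 53 → write 5 carry 6
  5×9+6 = 51 → write 3 carry 6
  2×9+6 = 24 → write 0 carry 3
  6×9+3 = 57 → write 1 carry 7
  1×9+7 = 16 → write 0 carry 2
  5×9+2 = 47 → write 7 carry 5
  2×9+5 = 23 → write 7 carry 2
  5×9+2 = 47 → write 7 carry 5
  1×9+5 = 14 → write 6 carry 1
  remaining carry: 1

0o1677701035362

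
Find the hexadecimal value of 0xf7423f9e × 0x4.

0x3dd08fe78

Multiply each base-16 digit by 4, carrying:
  e×4 = 56 → write 8 carry 3
  9×4+3 = 39 → write 7 carry 2
  f×4+2 = 62 → write e carry 3
  3×4+3 = 15 → write f
  2×4 = 8 → write 8
  4×4 = 16 → write 0 carry 1
  7×4+1 = 29 → write d carry 1
  f×4+1 = 61 → write d carry 3
  remaining carry: 3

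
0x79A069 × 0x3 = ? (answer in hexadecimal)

Multiply each base-16 digit by 3, carrying:
  9×3 = 27 → write B carry 1
  6×3+1 = 19 → write 3 carry 1
  0×3+1 = 1 → write 1
  A×3 = 30 → write E carry 1
  9×3+1 = 28 → write C carry 1
  7×3+1 = 22 → write 6 carry 1
  remaining carry: 1

0x16CE13B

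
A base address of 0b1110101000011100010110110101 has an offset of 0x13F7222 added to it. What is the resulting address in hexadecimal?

0b1110101000011100010110110101 = 0xEA1C5B5 in hexadecimal.
Add column by column in base 16, right to left:
  5+2 = 7
  B+2 = D
  5+2 = 7
  C+7 = 3 carry 1
  1+F+1 = 1 carry 1
  A+3+1 = E
  E+1 = F

0xFE137D7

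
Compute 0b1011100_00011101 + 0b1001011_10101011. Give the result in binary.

0b1010011111001000

Add column by column in base 2, right to left:
  1+1 = 0 carry 1
  0+1+1 = 0 carry 1
  1+0+1 = 0 carry 1
  1+1+1 = 1 carry 1
  1+0+1 = 0 carry 1
  0+1+1 = 0 carry 1
  0+0+1 = 1
  0+1 = 1
  0+1 = 1
  0+1 = 1
  1+0 = 1
  1+1 = 0 carry 1
  1+0+1 = 0 carry 1
  0+0+1 = 1
  1+1 = 0 carry 1
  final carry 1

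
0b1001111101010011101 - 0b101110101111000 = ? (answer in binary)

0b1001001110100100101

Subtract column by column in base 2:
  1-0 → 1
  0-0 → 0
  1-0 → 1
  1-1 → 0
  1-1 → 0
  0-1 → 1 (borrow)
  0-1-1 → 0 (borrow)
  1-0-1 → 0
  0-1 → 1 (borrow)
  1-0-1 → 0
  0-1 → 1 (borrow)
  1-1-1 → 1 (borrow)
  1-1-1 → 1 (borrow)
  1-0-1 → 0
  1-1 → 0
  1-0 → 1
  0-0 → 0
  0-0 → 0
  1-0 → 1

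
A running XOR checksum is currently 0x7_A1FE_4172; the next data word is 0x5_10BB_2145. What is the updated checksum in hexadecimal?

0x2B1456037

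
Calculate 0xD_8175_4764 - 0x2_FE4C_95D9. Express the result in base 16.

Subtract column by column in base 16:
  4-9 → B (borrow)
  6-D-1 → 8 (borrow)
  7-5-1 → 1
  4-9 → B (borrow)
  5-C-1 → 8 (borrow)
  7-4-1 → 2
  1-E → 3 (borrow)
  8-F-1 → 8 (borrow)
  D-2-1 → A

0xA8328B18B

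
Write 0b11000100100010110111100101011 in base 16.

Group the bits into nibbles: 0001 1000 1001 0001 0110 1111 0010 1011 → 18916F2B.

0x18916F2B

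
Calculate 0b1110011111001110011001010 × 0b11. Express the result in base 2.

Multiply each base-2 digit by 3, carrying:
  0×3 = 0 → write 0
  1×3 = 3 → write 1 carry 1
  0×3+1 = 1 → write 1
  1×3 = 3 → write 1 carry 1
  0×3+1 = 1 → write 1
  0×3 = 0 → write 0
  1×3 = 3 → write 1 carry 1
  1×3+1 = 4 → write 0 carry 2
  0×3+2 = 2 → write 0 carry 1
  0×3+1 = 1 → write 1
  1×3 = 3 → write 1 carry 1
  1×3+1 = 4 → write 0 carry 2
  1×3+2 = 5 → write 1 carry 2
  0×3+2 = 2 → write 0 carry 1
  0×3+1 = 1 → write 1
  1×3 = 3 → write 1 carry 1
  1×3+1 = 4 → write 0 carry 2
  1×3+2 = 5 → write 1 carry 2
  1×3+2 = 5 → write 1 carry 2
  1×3+2 = 5 → write 1 carry 2
  0×3+2 = 2 → write 0 carry 1
  0×3+1 = 1 → write 1
  1×3 = 3 → write 1 carry 1
  1×3+1 = 4 → write 0 carry 2
  1×3+2 = 5 → write 1 carry 2
  remaining carry: 10

0b101011011101101011001011110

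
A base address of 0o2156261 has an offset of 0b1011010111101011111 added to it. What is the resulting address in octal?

0b1011010111101011111 = 0o1327537 in octal.
Add column by column in base 8, right to left:
  1+7 = 0 carry 1
  6+3+1 = 2 carry 1
  2+5+1 = 0 carry 1
  6+7+1 = 6 carry 1
  5+2+1 = 0 carry 1
  1+3+1 = 5
  2+1 = 3

0o3506020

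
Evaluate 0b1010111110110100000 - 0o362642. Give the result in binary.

0o362642 = 0b11110010110100010 in binary.
Subtract column by column in base 2:
  0-0 → 0
  0-1 → 1 (borrow)
  0-0-1 → 1 (borrow)
  0-0-1 → 1 (borrow)
  0-0-1 → 1 (borrow)
  1-1-1 → 1 (borrow)
  0-0-1 → 1 (borrow)
  1-1-1 → 1 (borrow)
  1-1-1 → 1 (borrow)
  0-0-1 → 1 (borrow)
  1-1-1 → 1 (borrow)
  1-0-1 → 0
  1-0 → 1
  1-1 → 0
  1-1 → 0
  0-1 → 1 (borrow)
  1-1-1 → 1 (borrow)
  0-0-1 → 1 (borrow)
  1-0-1 → 0

0b111001011111111110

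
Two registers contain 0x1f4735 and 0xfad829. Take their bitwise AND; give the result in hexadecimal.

0x1a4021

AND each hex digit independently (no carries):
  1&f=1, f&a=a, 4&d=4, 7&8=0, 3&2=2, 5&9=1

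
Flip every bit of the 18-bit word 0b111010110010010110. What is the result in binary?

0b000101001101101001

Invert each bit: 111010110010010110 → 000101001101101001.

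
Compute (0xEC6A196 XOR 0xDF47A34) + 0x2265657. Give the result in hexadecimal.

0x55931F9

First 0xEC6A196 XOR 0xDF47A34 = 0x332DBA2.
Add column by column in base 16, right to left:
  2+7 = 9
  A+5 = F
  B+6 = 1 carry 1
  D+5+1 = 3 carry 1
  2+6+1 = 9
  3+2 = 5
  3+2 = 5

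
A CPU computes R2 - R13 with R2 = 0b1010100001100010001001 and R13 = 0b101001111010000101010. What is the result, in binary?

0b101010010010001011111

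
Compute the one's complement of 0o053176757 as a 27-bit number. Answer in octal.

0o724601020

Each oct digit d becomes 7−d:
  0→7, 5→2, 3→4, 1→6, 7→0, 6→1, 7→0, 5→2, 7→0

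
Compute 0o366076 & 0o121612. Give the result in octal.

0o120012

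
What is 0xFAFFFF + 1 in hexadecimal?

0xFB0000

The trailing 4 digits are F (max in base 16), so adding 1 cascades: they roll to 0 and the next digit up increments.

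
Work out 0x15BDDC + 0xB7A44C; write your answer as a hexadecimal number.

0xCD6228

Add column by column in base 16, right to left:
  C+C = 8 carry 1
  D+4+1 = 2 carry 1
  D+4+1 = 2 carry 1
  B+A+1 = 6 carry 1
  5+7+1 = D
  1+B = C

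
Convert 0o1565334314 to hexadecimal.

Each octal digit is 3 bits: 1=001 5=101 6=110 5=101 3=011 3=011 4=100 3=011 1=001 4=100.
Group the bits into nibbles: 1101 1101 0101 1011 1000 1100 1100 → DD5B8CC.

0xDD5B8CC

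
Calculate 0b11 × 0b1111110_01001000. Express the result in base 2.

0b10111101011011000

Multiply each base-2 digit by 3, carrying:
  0×3 = 0 → write 0
  0×3 = 0 → write 0
  0×3 = 0 → write 0
  1×3 = 3 → write 1 carry 1
  0×3+1 = 1 → write 1
  0×3 = 0 → write 0
  1×3 = 3 → write 1 carry 1
  0×3+1 = 1 → write 1
  0×3 = 0 → write 0
  1×3 = 3 → write 1 carry 1
  1×3+1 = 4 → write 0 carry 2
  1×3+2 = 5 → write 1 carry 2
  1×3+2 = 5 → write 1 carry 2
  1×3+2 = 5 → write 1 carry 2
  1×3+2 = 5 → write 1 carry 2
  remaining carry: 10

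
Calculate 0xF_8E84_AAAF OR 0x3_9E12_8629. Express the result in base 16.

0xF9E96AEAF

OR each hex digit independently (no carries):
  F|3=F, 8|9=9, E|E=E, 8|1=9, 4|2=6, A|8=A, A|6=E, A|2=A, F|9=F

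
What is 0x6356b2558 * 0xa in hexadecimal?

Multiply each base-16 digit by 10, carrying:
  8×10 = 80 → write 0 carry 5
  5×10+5 = 55 → write 7 carry 3
  5×10+3 = 53 → write 5 carry 3
  2×10+3 = 23 → write 7 carry 1
  b×10+1 = 111 → write f carry 6
  6×10+6 = 66 → write 2 carry 4
  5×10+4 = 54 → write 6 carry 3
  3×10+3 = 33 → write 1 carry 2
  6×10+2 = 62 → write e carry 3
  remaining carry: 3

0x3e162f7570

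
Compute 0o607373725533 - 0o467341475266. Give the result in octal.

Subtract column by column in base 8:
  3-6 → 5 (borrow)
  3-6-1 → 4 (borrow)
  5-2-1 → 2
  5-5 → 0
  2-7 → 3 (borrow)
  7-4-1 → 2
  3-1 → 2
  7-4 → 3
  3-3 → 0
  7-7 → 0
  0-6 → 2 (borrow)
  6-4-1 → 1

0o120032230245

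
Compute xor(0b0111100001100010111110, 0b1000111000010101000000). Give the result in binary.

XOR bit by bit (1 where the bits differ):
  0111100001100010111110
^ 1000111000010101000000
= 1111011001110111111110

0b1111011001110111111110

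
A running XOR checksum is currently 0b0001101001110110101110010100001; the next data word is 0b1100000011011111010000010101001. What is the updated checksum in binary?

0b1101101010101001111110000001000

XOR bit by bit (1 where the bits differ):
  0001101001110110101110010100001
^ 1100000011011111010000010101001
= 1101101010101001111110000001000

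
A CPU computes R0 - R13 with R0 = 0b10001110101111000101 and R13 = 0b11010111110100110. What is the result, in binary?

Subtract column by column in base 2:
  1-0 → 1
  0-1 → 1 (borrow)
  1-1-1 → 1 (borrow)
  0-0-1 → 1 (borrow)
  0-0-1 → 1 (borrow)
  0-1-1 → 0 (borrow)
  1-0-1 → 0
  1-1 → 0
  1-1 → 0
  1-1 → 0
  0-1 → 1 (borrow)
  1-1-1 → 1 (borrow)
  0-0-1 → 1 (borrow)
  1-1-1 → 1 (borrow)
  1-0-1 → 0
  1-1 → 0
  0-1 → 1 (borrow)
  0-0-1 → 1 (borrow)
  0-0-1 → 1 (borrow)
  1-0-1 → 0

0b1110011110000011111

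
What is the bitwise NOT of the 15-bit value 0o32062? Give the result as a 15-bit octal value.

0o45715

Each oct digit d becomes 7−d:
  3→4, 2→5, 0→7, 6→1, 2→5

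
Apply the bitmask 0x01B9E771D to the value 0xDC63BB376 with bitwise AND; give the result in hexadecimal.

0x0021A3314

AND each hex digit independently (no carries):
  D&0=0, C&1=0, 6&B=2, 3&9=1, B&E=A, B&7=3, 3&7=3, 7&1=1, 6&D=4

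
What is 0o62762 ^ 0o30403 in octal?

XOR each oct digit independently (no carries):
  6^3=5, 2^0=2, 7^4=3, 6^0=6, 2^3=1

0o52361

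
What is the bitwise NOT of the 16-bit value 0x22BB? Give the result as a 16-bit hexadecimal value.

0xDD44

Each hex digit d becomes F−d:
  2→D, 2→D, B→4, B→4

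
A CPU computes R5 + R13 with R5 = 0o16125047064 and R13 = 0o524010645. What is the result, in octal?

Add column by column in base 8, right to left:
  4+5 = 1 carry 1
  6+4+1 = 3 carry 1
  0+6+1 = 7
  7+0 = 7
  4+1 = 5
  0+0 = 0
  5+4 = 1 carry 1
  2+2+1 = 5
  1+5 = 6
  6+0 = 6
  1+0 = 1

0o16651057731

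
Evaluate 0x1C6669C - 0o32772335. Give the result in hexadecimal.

0o32772335 = 0x6BF4DD in hexadecimal.
Subtract column by column in base 16:
  C-D → F (borrow)
  9-D-1 → B (borrow)
  6-4-1 → 1
  6-F → 7 (borrow)
  6-B-1 → A (borrow)
  C-6-1 → 5
  1-0 → 1

0x15A71BF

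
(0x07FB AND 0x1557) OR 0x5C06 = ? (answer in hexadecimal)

0x5D57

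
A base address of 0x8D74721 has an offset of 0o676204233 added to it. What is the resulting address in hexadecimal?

0o676204233 = 0x6F9089B in hexadecimal.
Add column by column in base 16, right to left:
  1+B = C
  2+9 = B
  7+8 = F
  4+0 = 4
  7+9 = 0 carry 1
  D+F+1 = D carry 1
  8+6+1 = F

0xFD04FBC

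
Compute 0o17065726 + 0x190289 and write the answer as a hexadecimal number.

0o17065726 = 0x3c6bd6 in hexadecimal.
Add column by column in base 16, right to left:
  6+9 = f
  d+8 = 5 carry 1
  b+2+1 = e
  6+0 = 6
  c+9 = 5 carry 1
  3+1+1 = 5

0x556e5f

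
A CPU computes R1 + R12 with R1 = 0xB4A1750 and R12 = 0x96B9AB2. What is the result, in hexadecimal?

Add column by column in base 16, right to left:
  0+2 = 2
  5+B = 0 carry 1
  7+A+1 = 2 carry 1
  1+9+1 = B
  A+B = 5 carry 1
  4+6+1 = B
  B+9 = 4 carry 1
  final carry 1

0x14B5B202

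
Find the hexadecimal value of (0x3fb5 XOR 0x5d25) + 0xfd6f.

First 0x3fb5 XOR 0x5d25 = 0x6290.
Add column by column in base 16, right to left:
  0+f = f
  9+6 = f
  2+d = f
  6+f = 5 carry 1
  final carry 1

0x15fff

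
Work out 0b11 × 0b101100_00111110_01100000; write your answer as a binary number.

Multiply each base-2 digit by 3, carrying:
  0×3 = 0 → write 0
  0×3 = 0 → write 0
  0×3 = 0 → write 0
  0×3 = 0 → write 0
  0×3 = 0 → write 0
  1×3 = 3 → write 1 carry 1
  1×3+1 = 4 → write 0 carry 2
  0×3+2 = 2 → write 0 carry 1
  0×3+1 = 1 → write 1
  1×3 = 3 → write 1 carry 1
  1×3+1 = 4 → write 0 carry 2
  1×3+2 = 5 → write 1 carry 2
  1×3+2 = 5 → write 1 carry 2
  1×3+2 = 5 → write 1 carry 2
  0×3+2 = 2 → write 0 carry 1
  0×3+1 = 1 → write 1
  0×3 = 0 → write 0
  0×3 = 0 → write 0
  1×3 = 3 → write 1 carry 1
  1×3+1 = 4 → write 0 carry 2
  0×3+2 = 2 → write 0 carry 1
  1×3+1 = 4 → write 0 carry 2
  remaining carry: 10

0b100001001011101100100000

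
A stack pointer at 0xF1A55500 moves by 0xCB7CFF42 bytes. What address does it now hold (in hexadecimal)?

Add column by column in base 16, right to left:
  0+2 = 2
  0+4 = 4
  5+F = 4 carry 1
  5+F+1 = 5 carry 1
  5+C+1 = 2 carry 1
  A+7+1 = 2 carry 1
  1+B+1 = D
  F+C = B carry 1
  final carry 1

0x1BD225442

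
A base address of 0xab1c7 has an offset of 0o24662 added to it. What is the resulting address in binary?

0b10101101101101111001

0xab1c7 = 0b10101011000111000111 in binary.
0o24662 = 0b10100110110010 in binary.
Add column by column in base 2, right to left:
  1+0 = 1
  1+1 = 0 carry 1
  1+0+1 = 0 carry 1
  0+0+1 = 1
  0+1 = 1
  0+1 = 1
  1+0 = 1
  1+1 = 0 carry 1
  1+1+1 = 1 carry 1
  0+0+1 = 1
  0+0 = 0
  0+1 = 1
  1+0 = 1
  1+1 = 0 carry 1
  0+0+1 = 1
  1+0 = 1
  0+0 = 0
  1+0 = 1
  0+0 = 0
  1+0 = 1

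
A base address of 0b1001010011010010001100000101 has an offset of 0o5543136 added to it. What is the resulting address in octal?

0b1001010011010010001100000101 = 0o1123221405 in octal.
Add column by column in base 8, right to left:
  5+6 = 3 carry 1
  0+3+1 = 4
  4+1 = 5
  1+3 = 4
  2+4 = 6
  2+5 = 7
  3+5 = 0 carry 1
  2+0+1 = 3
  1+0 = 1
  1+0 = 1

0o1130764543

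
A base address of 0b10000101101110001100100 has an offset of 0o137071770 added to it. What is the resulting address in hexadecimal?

0b10000101101110001100100 = 0x42dc64 in hexadecimal.
0o137071770 = 0x17c73f8 in hexadecimal.
Add column by column in base 16, right to left:
  4+8 = c
  6+f = 5 carry 1
  c+3+1 = 0 carry 1
  d+7+1 = 5 carry 1
  2+c+1 = f
  4+7 = b
  0+1 = 1

0x1bf505c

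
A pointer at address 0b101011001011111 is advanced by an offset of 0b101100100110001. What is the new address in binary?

0b1010111110010000

Add column by column in base 2, right to left:
  1+1 = 0 carry 1
  1+0+1 = 0 carry 1
  1+0+1 = 0 carry 1
  1+0+1 = 0 carry 1
  1+1+1 = 1 carry 1
  0+1+1 = 0 carry 1
  1+0+1 = 0 carry 1
  0+0+1 = 1
  0+1 = 1
  1+0 = 1
  1+0 = 1
  0+1 = 1
  1+1 = 0 carry 1
  0+0+1 = 1
  1+1 = 0 carry 1
  final carry 1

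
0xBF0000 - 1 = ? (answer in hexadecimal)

0xBEFFFF

The trailing 4 digits are 0, so subtracting 1 borrows through: they become F and the next digit up decrements.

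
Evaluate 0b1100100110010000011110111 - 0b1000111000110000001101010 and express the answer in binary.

0b11101101100000010001101

Subtract column by column in base 2:
  1-0 → 1
  1-1 → 0
  1-0 → 1
  0-1 → 1 (borrow)
  1-0-1 → 0
  1-1 → 0
  1-1 → 0
  1-0 → 1
  0-0 → 0
  0-0 → 0
  0-0 → 0
  0-0 → 0
  0-0 → 0
  1-1 → 0
  0-1 → 1 (borrow)
  0-0-1 → 1 (borrow)
  1-0-1 → 0
  1-0 → 1
  0-1 → 1 (borrow)
  0-1-1 → 0 (borrow)
  1-1-1 → 1 (borrow)
  0-0-1 → 1 (borrow)
  0-0-1 → 1 (borrow)
  1-0-1 → 0
  1-1 → 0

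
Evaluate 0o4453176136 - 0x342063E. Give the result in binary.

0b100001011010101111011000100000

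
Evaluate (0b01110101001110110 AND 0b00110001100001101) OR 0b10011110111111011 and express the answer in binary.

0b10111111111111111

0b01110101001110110 AND 0b00110001100001101 = 0b00110001000000100.
Then OR with 0b10011110111111011.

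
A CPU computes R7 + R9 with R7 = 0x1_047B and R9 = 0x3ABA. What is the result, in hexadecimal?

0x13F35

Add column by column in base 16, right to left:
  B+A = 5 carry 1
  7+B+1 = 3 carry 1
  4+A+1 = F
  0+3 = 3
  1+0 = 1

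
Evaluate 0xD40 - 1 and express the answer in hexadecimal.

The trailing 1 digit is 0, so subtracting 1 borrows through: they become F and the next digit up decrements.

0xD3F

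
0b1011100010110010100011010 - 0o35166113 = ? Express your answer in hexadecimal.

0xfc78cf

0b1011100010110010100011010 = 0x171651a in hexadecimal.
0o35166113 = 0x74ec4b in hexadecimal.
Subtract column by column in base 16:
  a-b → f (borrow)
  1-4-1 → c (borrow)
  5-c-1 → 8 (borrow)
  6-e-1 → 7 (borrow)
  1-4-1 → c (borrow)
  7-7-1 → f (borrow)
  1-0-1 → 0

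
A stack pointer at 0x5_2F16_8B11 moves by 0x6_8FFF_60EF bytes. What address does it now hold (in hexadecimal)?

Add column by column in base 16, right to left:
  1+F = 0 carry 1
  1+E+1 = 0 carry 1
  B+0+1 = C
  8+6 = E
  6+F = 5 carry 1
  1+F+1 = 1 carry 1
  F+F+1 = F carry 1
  2+8+1 = B
  5+6 = B

0xBBF15EC00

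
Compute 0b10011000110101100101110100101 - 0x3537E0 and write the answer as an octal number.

0o2271311705

0b10011000110101100101110100101 = 0o2306545645 in octal.
0x3537E0 = 0o15233740 in octal.
Subtract column by column in base 8:
  5-0 → 5
  4-4 → 0
  6-7 → 7 (borrow)
  5-3-1 → 1
  4-3 → 1
  5-2 → 3
  6-5 → 1
  0-1 → 7 (borrow)
  3-0-1 → 2
  2-0 → 2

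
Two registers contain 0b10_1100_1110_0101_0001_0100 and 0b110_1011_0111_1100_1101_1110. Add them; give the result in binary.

0b100110000110000111110010

Add column by column in base 2, right to left:
  0+0 = 0
  0+1 = 1
  1+1 = 0 carry 1
  0+1+1 = 0 carry 1
  1+1+1 = 1 carry 1
  0+0+1 = 1
  0+1 = 1
  0+1 = 1
  1+0 = 1
  0+0 = 0
  1+1 = 0 carry 1
  0+1+1 = 0 carry 1
  0+1+1 = 0 carry 1
  1+1+1 = 1 carry 1
  1+1+1 = 1 carry 1
  1+0+1 = 0 carry 1
  0+1+1 = 0 carry 1
  0+1+1 = 0 carry 1
  1+0+1 = 0 carry 1
  1+1+1 = 1 carry 1
  0+0+1 = 1
  1+1 = 0 carry 1
  0+1+1 = 0 carry 1
  final carry 1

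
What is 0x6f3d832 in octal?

0o674754062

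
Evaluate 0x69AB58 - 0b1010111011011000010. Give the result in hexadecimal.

0x643496

0b1010111011011000010 = 0x576C2 in hexadecimal.
Subtract column by column in base 16:
  8-2 → 6
  5-C → 9 (borrow)
  B-6-1 → 4
  A-7 → 3
  9-5 → 4
  6-0 → 6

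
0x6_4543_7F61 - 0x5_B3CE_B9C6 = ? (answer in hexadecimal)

0x9174C59B

Subtract column by column in base 16:
  1-6 → B (borrow)
  6-C-1 → 9 (borrow)
  F-9-1 → 5
  7-B → C (borrow)
  3-E-1 → 4 (borrow)
  4-C-1 → 7 (borrow)
  5-3-1 → 1
  4-B → 9 (borrow)
  6-5-1 → 0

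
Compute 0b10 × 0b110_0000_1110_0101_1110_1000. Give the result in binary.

0b110000011100101111010000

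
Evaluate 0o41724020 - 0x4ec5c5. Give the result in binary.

0b1110001110001001001011

0o41724020 = 0b100001111010100000010000 in binary.
0x4ec5c5 = 0b10011101100010111000101 in binary.
Subtract column by column in base 2:
  0-1 → 1 (borrow)
  0-0-1 → 1 (borrow)
  0-1-1 → 0 (borrow)
  0-0-1 → 1 (borrow)
  1-0-1 → 0
  0-0 → 0
  0-1 → 1 (borrow)
  0-1-1 → 0 (borrow)
  0-1-1 → 0 (borrow)
  0-0-1 → 1 (borrow)
  0-1-1 → 0 (borrow)
  1-0-1 → 0
  0-0 → 0
  1-0 → 1
  0-1 → 1 (borrow)
  1-1-1 → 1 (borrow)
  1-0-1 → 0
  1-1 → 0
  1-1 → 0
  0-1 → 1 (borrow)
  0-0-1 → 1 (borrow)
  0-0-1 → 1 (borrow)
  0-1-1 → 0 (borrow)
  1-0-1 → 0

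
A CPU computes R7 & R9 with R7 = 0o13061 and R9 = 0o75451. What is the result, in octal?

0o11041

AND each oct digit independently (no carries):
  1&7=1, 3&5=1, 0&4=0, 6&5=4, 1&1=1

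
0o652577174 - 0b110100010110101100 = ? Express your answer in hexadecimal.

0x6A7B8D0

0o652577174 = 0x6AAFE7C in hexadecimal.
0b110100010110101100 = 0x345AC in hexadecimal.
Subtract column by column in base 16:
  C-C → 0
  7-A → D (borrow)
  E-5-1 → 8
  F-4 → B
  A-3 → 7
  A-0 → A
  6-0 → 6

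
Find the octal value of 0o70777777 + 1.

The trailing 6 digits are 7 (max in base 8), so adding 1 cascades: they roll to 0 and the next digit up increments.

0o71000000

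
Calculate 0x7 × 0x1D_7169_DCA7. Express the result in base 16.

0xCE19E50891

Multiply each base-16 digit by 7, carrying:
  7×7 = 49 → write 1 carry 3
  A×7+3 = 73 → write 9 carry 4
  C×7+4 = 88 → write 8 carry 5
  D×7+5 = 96 → write 0 carry 6
  9×7+6 = 69 → write 5 carry 4
  6×7+4 = 46 → write E carry 2
  1×7+2 = 9 → write 9
  7×7 = 49 → write 1 carry 3
  D×7+3 = 94 → write E carry 5
  1×7+5 = 12 → write C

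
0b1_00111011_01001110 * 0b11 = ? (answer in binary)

0b111011000111101010

Multiply each base-2 digit by 3, carrying:
  0×3 = 0 → write 0
  1×3 = 3 → write 1 carry 1
  1×3+1 = 4 → write 0 carry 2
  1×3+2 = 5 → write 1 carry 2
  0×3+2 = 2 → write 0 carry 1
  0×3+1 = 1 → write 1
  1×3 = 3 → write 1 carry 1
  0×3+1 = 1 → write 1
  1×3 = 3 → write 1 carry 1
  1×3+1 = 4 → write 0 carry 2
  0×3+2 = 2 → write 0 carry 1
  1×3+1 = 4 → write 0 carry 2
  1×3+2 = 5 → write 1 carry 2
  1×3+2 = 5 → write 1 carry 2
  0×3+2 = 2 → write 0 carry 1
  0×3+1 = 1 → write 1
  1×3 = 3 → write 1 carry 1
  remaining carry: 1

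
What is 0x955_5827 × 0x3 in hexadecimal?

0x1c000875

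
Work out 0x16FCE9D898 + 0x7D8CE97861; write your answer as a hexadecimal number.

Add column by column in base 16, right to left:
  8+1 = 9
  9+6 = F
  8+8 = 0 carry 1
  D+7+1 = 5 carry 1
  9+9+1 = 3 carry 1
  E+E+1 = D carry 1
  C+C+1 = 9 carry 1
  F+8+1 = 8 carry 1
  6+D+1 = 4 carry 1
  1+7+1 = 9

0x9489D350F9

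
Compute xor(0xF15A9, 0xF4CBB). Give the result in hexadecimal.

0x05912

XOR each hex digit independently (no carries):
  F^F=0, 1^4=5, 5^C=9, A^B=1, 9^B=2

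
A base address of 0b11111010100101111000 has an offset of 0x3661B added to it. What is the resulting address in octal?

0b11111010100101111000 = 0o3724570 in octal.
0x3661B = 0o663033 in octal.
Add column by column in base 8, right to left:
  0+3 = 3
  7+3 = 2 carry 1
  5+0+1 = 6
  4+3 = 7
  2+6 = 0 carry 1
  7+6+1 = 6 carry 1
  3+0+1 = 4

0o4607623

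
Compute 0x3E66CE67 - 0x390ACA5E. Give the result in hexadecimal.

Subtract column by column in base 16:
  7-E → 9 (borrow)
  6-5-1 → 0
  E-A → 4
  C-C → 0
  6-A → C (borrow)
  6-0-1 → 5
  E-9 → 5
  3-3 → 0

0x55C0409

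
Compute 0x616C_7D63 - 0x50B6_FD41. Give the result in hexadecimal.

Subtract column by column in base 16:
  3-1 → 2
  6-4 → 2
  D-D → 0
  7-F → 8 (borrow)
  C-6-1 → 5
  6-B → B (borrow)
  1-0-1 → 0
  6-5 → 1

0x10B58022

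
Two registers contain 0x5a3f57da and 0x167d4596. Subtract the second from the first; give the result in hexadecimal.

Subtract column by column in base 16:
  a-6 → 4
  d-9 → 4
  7-5 → 2
  5-4 → 1
  f-d → 2
  3-7 → c (borrow)
  a-6-1 → 3
  5-1 → 4

0x43c21244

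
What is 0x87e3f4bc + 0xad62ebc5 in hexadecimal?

0x13546e081

Add column by column in base 16, right to left:
  c+5 = 1 carry 1
  b+c+1 = 8 carry 1
  4+b+1 = 0 carry 1
  f+e+1 = e carry 1
  3+2+1 = 6
  e+6 = 4 carry 1
  7+d+1 = 5 carry 1
  8+a+1 = 3 carry 1
  final carry 1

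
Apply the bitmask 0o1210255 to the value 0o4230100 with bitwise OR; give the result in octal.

0o5230355

OR each oct digit independently (no carries):
  4|1=5, 2|2=2, 3|1=3, 0|0=0, 1|2=3, 0|5=5, 0|5=5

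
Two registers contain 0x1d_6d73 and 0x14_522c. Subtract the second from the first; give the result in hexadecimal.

0x91b47

Subtract column by column in base 16:
  3-c → 7 (borrow)
  7-2-1 → 4
  d-2 → b
  6-5 → 1
  d-4 → 9
  1-1 → 0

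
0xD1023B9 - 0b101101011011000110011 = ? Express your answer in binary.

0xD1023B9 = 0b1101000100000010001110111001 in binary.
Subtract column by column in base 2:
  1-1 → 0
  0-1 → 1 (borrow)
  0-0-1 → 1 (borrow)
  1-0-1 → 0
  1-1 → 0
  1-1 → 0
  0-0 → 0
  1-0 → 1
  1-0 → 1
  1-1 → 0
  0-1 → 1 (borrow)
  0-0-1 → 1 (borrow)
  0-1-1 → 0 (borrow)
  1-1-1 → 1 (borrow)
  0-0-1 → 1 (borrow)
  0-1-1 → 0 (borrow)
  0-0-1 → 1 (borrow)
  0-1-1 → 0 (borrow)
  0-1-1 → 0 (borrow)
  0-0-1 → 1 (borrow)
  1-1-1 → 1 (borrow)
  0-0-1 → 1 (borrow)
  0-0-1 → 1 (borrow)
  0-0-1 → 1 (borrow)
  1-0-1 → 0
  0-0 → 0
  1-0 → 1
  1-0 → 1

0b1100111110010110110110000110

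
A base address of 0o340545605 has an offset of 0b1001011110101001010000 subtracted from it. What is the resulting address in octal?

0b1001011110101001010000 = 0o11365120 in octal.
Subtract column by column in base 8:
  5-0 → 5
  0-2 → 6 (borrow)
  6-1-1 → 4
  5-5 → 0
  4-6 → 6 (borrow)
  5-3-1 → 1
  0-1 → 7 (borrow)
  4-1-1 → 2
  3-0 → 3

0o327160465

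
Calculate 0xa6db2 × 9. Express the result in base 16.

0x5ddb42

Multiply each base-16 digit by 9, carrying:
  2×9 = 18 → write 2 carry 1
  b×9+1 = 100 → write 4 carry 6
  d×9+6 = 123 → write b carry 7
  6×9+7 = 61 → write d carry 3
  a×9+3 = 93 → write d carry 5
  remaining carry: 5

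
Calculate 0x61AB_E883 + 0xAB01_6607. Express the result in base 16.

Add column by column in base 16, right to left:
  3+7 = A
  8+0 = 8
  8+6 = E
  E+6 = 4 carry 1
  B+1+1 = D
  A+0 = A
  1+B = C
  6+A = 0 carry 1
  final carry 1

0x10CAD4E8A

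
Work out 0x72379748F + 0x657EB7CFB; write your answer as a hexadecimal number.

0xD7B64F18A

Add column by column in base 16, right to left:
  F+B = A carry 1
  8+F+1 = 8 carry 1
  4+C+1 = 1 carry 1
  7+7+1 = F
  9+B = 4 carry 1
  7+E+1 = 6 carry 1
  3+7+1 = B
  2+5 = 7
  7+6 = D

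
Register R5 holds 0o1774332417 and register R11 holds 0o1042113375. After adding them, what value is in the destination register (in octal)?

0o3036446014

Add column by column in base 8, right to left:
  7+5 = 4 carry 1
  1+7+1 = 1 carry 1
  4+3+1 = 0 carry 1
  2+3+1 = 6
  3+1 = 4
  3+1 = 4
  4+2 = 6
  7+4 = 3 carry 1
  7+0+1 = 0 carry 1
  1+1+1 = 3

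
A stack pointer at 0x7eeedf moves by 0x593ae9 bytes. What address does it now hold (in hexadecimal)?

Add column by column in base 16, right to left:
  f+9 = 8 carry 1
  d+e+1 = c carry 1
  e+a+1 = 9 carry 1
  e+3+1 = 2 carry 1
  e+9+1 = 8 carry 1
  7+5+1 = d

0xd829c8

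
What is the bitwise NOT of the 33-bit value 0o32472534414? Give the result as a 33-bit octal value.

Each oct digit d becomes 7−d:
  3→4, 2→5, 4→3, 7→0, 2→5, 5→2, 3→4, 4→3, 4→3, 1→6, 4→3

0o45305243363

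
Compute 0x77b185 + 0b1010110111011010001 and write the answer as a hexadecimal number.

0x7d2056

0b1010110111011010001 = 0x56ed1 in hexadecimal.
Add column by column in base 16, right to left:
  5+1 = 6
  8+d = 5 carry 1
  1+e+1 = 0 carry 1
  b+6+1 = 2 carry 1
  7+5+1 = d
  7+0 = 7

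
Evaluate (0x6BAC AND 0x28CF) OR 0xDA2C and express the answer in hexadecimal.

0x6BAC AND 0x28CF = 0x288C.
Then OR with 0xDA2C.

0xFAAC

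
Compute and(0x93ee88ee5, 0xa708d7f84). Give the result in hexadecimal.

0x830880e84

AND each hex digit independently (no carries):
  9&a=8, 3&7=3, e&0=0, e&8=8, 8&d=8, 8&7=0, e&f=e, e&8=8, 5&4=4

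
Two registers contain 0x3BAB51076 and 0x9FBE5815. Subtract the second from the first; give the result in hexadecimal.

Subtract column by column in base 16:
  6-5 → 1
  7-1 → 6
  0-8 → 8 (borrow)
  1-5-1 → B (borrow)
  5-E-1 → 6 (borrow)
  B-B-1 → F (borrow)
  A-F-1 → A (borrow)
  B-9-1 → 1
  3-0 → 3

0x31AF6B861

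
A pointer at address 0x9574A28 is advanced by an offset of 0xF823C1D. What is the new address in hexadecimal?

0x18D98645

Add column by column in base 16, right to left:
  8+D = 5 carry 1
  2+1+1 = 4
  A+C = 6 carry 1
  4+3+1 = 8
  7+2 = 9
  5+8 = D
  9+F = 8 carry 1
  final carry 1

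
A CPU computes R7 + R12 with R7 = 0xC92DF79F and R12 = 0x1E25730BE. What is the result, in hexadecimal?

0x2AB85285D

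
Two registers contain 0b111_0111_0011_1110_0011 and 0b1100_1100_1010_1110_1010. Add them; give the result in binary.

Add column by column in base 2, right to left:
  1+0 = 1
  1+1 = 0 carry 1
  0+0+1 = 1
  0+1 = 1
  0+0 = 0
  1+1 = 0 carry 1
  1+1+1 = 1 carry 1
  1+1+1 = 1 carry 1
  1+0+1 = 0 carry 1
  1+1+1 = 1 carry 1
  0+0+1 = 1
  0+1 = 1
  1+0 = 1
  1+0 = 1
  1+1 = 0 carry 1
  0+1+1 = 0 carry 1
  1+0+1 = 0 carry 1
  1+0+1 = 0 carry 1
  1+1+1 = 1 carry 1
  0+1+1 = 0 carry 1
  final carry 1

0b101000011111011001101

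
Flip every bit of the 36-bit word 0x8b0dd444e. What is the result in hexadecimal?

Each hex digit d becomes f−d:
  8→7, b→4, 0→f, d→2, d→2, 4→b, 4→b, 4→b, e→1

0x74f22bbb1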